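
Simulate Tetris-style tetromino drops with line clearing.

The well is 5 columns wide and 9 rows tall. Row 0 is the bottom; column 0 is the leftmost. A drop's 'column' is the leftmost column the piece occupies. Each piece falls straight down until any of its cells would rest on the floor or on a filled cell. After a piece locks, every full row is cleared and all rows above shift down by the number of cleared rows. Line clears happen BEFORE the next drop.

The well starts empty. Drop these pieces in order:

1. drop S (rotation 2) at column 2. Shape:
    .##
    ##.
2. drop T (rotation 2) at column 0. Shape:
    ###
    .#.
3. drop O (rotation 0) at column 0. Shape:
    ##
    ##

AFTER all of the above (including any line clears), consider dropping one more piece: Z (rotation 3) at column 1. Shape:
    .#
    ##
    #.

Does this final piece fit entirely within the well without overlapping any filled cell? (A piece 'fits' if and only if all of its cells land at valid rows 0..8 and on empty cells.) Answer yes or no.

Answer: yes

Derivation:
Drop 1: S rot2 at col 2 lands with bottom-row=0; cleared 0 line(s) (total 0); column heights now [0 0 1 2 2], max=2
Drop 2: T rot2 at col 0 lands with bottom-row=0; cleared 1 line(s) (total 1); column heights now [0 1 1 1 0], max=1
Drop 3: O rot0 at col 0 lands with bottom-row=1; cleared 0 line(s) (total 1); column heights now [3 3 1 1 0], max=3
Test piece Z rot3 at col 1 (width 2): heights before test = [3 3 1 1 0]; fits = True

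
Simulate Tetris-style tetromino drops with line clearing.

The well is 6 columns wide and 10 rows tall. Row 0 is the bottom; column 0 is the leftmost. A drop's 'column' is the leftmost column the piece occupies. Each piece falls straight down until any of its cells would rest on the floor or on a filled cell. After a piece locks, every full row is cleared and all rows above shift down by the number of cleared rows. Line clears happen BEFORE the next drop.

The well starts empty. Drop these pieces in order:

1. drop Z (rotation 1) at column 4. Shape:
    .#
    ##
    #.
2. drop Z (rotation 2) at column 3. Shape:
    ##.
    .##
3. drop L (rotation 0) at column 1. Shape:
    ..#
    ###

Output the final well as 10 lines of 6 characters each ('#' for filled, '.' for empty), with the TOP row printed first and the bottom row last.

Answer: ......
......
......
...#..
.###..
...##.
....##
.....#
....##
....#.

Derivation:
Drop 1: Z rot1 at col 4 lands with bottom-row=0; cleared 0 line(s) (total 0); column heights now [0 0 0 0 2 3], max=3
Drop 2: Z rot2 at col 3 lands with bottom-row=3; cleared 0 line(s) (total 0); column heights now [0 0 0 5 5 4], max=5
Drop 3: L rot0 at col 1 lands with bottom-row=5; cleared 0 line(s) (total 0); column heights now [0 6 6 7 5 4], max=7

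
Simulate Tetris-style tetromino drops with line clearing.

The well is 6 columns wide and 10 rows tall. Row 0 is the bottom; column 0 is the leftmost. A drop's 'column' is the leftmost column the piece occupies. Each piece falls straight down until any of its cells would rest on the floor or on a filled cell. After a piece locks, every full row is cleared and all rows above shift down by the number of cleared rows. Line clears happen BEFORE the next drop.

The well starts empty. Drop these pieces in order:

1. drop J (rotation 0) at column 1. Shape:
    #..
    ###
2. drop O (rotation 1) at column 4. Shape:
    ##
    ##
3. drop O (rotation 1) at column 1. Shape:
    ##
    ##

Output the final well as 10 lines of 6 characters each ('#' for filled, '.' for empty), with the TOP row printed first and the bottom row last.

Drop 1: J rot0 at col 1 lands with bottom-row=0; cleared 0 line(s) (total 0); column heights now [0 2 1 1 0 0], max=2
Drop 2: O rot1 at col 4 lands with bottom-row=0; cleared 0 line(s) (total 0); column heights now [0 2 1 1 2 2], max=2
Drop 3: O rot1 at col 1 lands with bottom-row=2; cleared 0 line(s) (total 0); column heights now [0 4 4 1 2 2], max=4

Answer: ......
......
......
......
......
......
.##...
.##...
.#..##
.#####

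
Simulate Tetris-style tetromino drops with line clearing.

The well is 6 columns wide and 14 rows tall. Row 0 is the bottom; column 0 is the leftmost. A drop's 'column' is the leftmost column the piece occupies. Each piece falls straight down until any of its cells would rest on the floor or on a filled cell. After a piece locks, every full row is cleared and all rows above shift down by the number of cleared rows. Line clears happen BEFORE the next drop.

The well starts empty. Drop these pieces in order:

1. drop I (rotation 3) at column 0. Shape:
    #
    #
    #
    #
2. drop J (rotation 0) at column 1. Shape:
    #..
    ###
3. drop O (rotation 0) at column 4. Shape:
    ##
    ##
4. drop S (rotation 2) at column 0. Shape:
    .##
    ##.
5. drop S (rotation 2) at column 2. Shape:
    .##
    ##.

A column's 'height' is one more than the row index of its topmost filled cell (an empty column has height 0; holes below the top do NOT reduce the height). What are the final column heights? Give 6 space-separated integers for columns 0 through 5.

Drop 1: I rot3 at col 0 lands with bottom-row=0; cleared 0 line(s) (total 0); column heights now [4 0 0 0 0 0], max=4
Drop 2: J rot0 at col 1 lands with bottom-row=0; cleared 0 line(s) (total 0); column heights now [4 2 1 1 0 0], max=4
Drop 3: O rot0 at col 4 lands with bottom-row=0; cleared 1 line(s) (total 1); column heights now [3 1 0 0 1 1], max=3
Drop 4: S rot2 at col 0 lands with bottom-row=3; cleared 0 line(s) (total 1); column heights now [4 5 5 0 1 1], max=5
Drop 5: S rot2 at col 2 lands with bottom-row=5; cleared 0 line(s) (total 1); column heights now [4 5 6 7 7 1], max=7

Answer: 4 5 6 7 7 1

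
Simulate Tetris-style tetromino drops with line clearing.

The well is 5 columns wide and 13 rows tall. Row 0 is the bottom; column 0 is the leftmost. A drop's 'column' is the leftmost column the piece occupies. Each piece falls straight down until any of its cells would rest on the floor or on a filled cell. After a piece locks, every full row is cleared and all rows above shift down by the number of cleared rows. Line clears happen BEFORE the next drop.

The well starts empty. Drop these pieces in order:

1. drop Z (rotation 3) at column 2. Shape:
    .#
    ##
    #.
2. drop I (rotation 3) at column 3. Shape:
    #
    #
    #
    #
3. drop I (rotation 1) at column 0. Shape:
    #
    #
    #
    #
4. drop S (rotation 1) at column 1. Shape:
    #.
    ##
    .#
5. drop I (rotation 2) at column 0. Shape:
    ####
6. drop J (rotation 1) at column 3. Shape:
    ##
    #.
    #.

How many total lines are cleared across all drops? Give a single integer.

Answer: 0

Derivation:
Drop 1: Z rot3 at col 2 lands with bottom-row=0; cleared 0 line(s) (total 0); column heights now [0 0 2 3 0], max=3
Drop 2: I rot3 at col 3 lands with bottom-row=3; cleared 0 line(s) (total 0); column heights now [0 0 2 7 0], max=7
Drop 3: I rot1 at col 0 lands with bottom-row=0; cleared 0 line(s) (total 0); column heights now [4 0 2 7 0], max=7
Drop 4: S rot1 at col 1 lands with bottom-row=2; cleared 0 line(s) (total 0); column heights now [4 5 4 7 0], max=7
Drop 5: I rot2 at col 0 lands with bottom-row=7; cleared 0 line(s) (total 0); column heights now [8 8 8 8 0], max=8
Drop 6: J rot1 at col 3 lands with bottom-row=8; cleared 0 line(s) (total 0); column heights now [8 8 8 11 11], max=11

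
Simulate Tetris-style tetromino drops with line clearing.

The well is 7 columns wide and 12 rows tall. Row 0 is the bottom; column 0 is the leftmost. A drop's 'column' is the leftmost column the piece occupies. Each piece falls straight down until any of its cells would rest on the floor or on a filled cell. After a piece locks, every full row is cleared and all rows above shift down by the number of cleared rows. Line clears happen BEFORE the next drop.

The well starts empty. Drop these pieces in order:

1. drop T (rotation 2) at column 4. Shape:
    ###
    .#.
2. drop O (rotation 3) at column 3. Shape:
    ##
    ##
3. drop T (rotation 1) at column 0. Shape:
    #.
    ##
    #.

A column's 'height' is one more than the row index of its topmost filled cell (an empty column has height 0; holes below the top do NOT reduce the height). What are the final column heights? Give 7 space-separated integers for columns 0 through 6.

Drop 1: T rot2 at col 4 lands with bottom-row=0; cleared 0 line(s) (total 0); column heights now [0 0 0 0 2 2 2], max=2
Drop 2: O rot3 at col 3 lands with bottom-row=2; cleared 0 line(s) (total 0); column heights now [0 0 0 4 4 2 2], max=4
Drop 3: T rot1 at col 0 lands with bottom-row=0; cleared 0 line(s) (total 0); column heights now [3 2 0 4 4 2 2], max=4

Answer: 3 2 0 4 4 2 2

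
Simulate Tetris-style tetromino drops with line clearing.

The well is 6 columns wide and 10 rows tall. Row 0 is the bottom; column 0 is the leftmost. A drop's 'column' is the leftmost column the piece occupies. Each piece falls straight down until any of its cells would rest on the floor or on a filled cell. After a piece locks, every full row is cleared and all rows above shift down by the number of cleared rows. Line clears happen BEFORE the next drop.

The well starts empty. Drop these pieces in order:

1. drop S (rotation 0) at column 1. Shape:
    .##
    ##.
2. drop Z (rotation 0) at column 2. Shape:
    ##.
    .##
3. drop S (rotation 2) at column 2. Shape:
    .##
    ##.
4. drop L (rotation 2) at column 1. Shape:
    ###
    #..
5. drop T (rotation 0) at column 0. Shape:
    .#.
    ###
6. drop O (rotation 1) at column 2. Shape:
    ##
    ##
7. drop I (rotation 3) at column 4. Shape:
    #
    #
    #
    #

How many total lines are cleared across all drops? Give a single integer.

Drop 1: S rot0 at col 1 lands with bottom-row=0; cleared 0 line(s) (total 0); column heights now [0 1 2 2 0 0], max=2
Drop 2: Z rot0 at col 2 lands with bottom-row=2; cleared 0 line(s) (total 0); column heights now [0 1 4 4 3 0], max=4
Drop 3: S rot2 at col 2 lands with bottom-row=4; cleared 0 line(s) (total 0); column heights now [0 1 5 6 6 0], max=6
Drop 4: L rot2 at col 1 lands with bottom-row=5; cleared 0 line(s) (total 0); column heights now [0 7 7 7 6 0], max=7
Drop 5: T rot0 at col 0 lands with bottom-row=7; cleared 0 line(s) (total 0); column heights now [8 9 8 7 6 0], max=9
Drop 6: O rot1 at col 2 lands with bottom-row=8; cleared 0 line(s) (total 0); column heights now [8 9 10 10 6 0], max=10
Drop 7: I rot3 at col 4 lands with bottom-row=6; cleared 0 line(s) (total 0); column heights now [8 9 10 10 10 0], max=10

Answer: 0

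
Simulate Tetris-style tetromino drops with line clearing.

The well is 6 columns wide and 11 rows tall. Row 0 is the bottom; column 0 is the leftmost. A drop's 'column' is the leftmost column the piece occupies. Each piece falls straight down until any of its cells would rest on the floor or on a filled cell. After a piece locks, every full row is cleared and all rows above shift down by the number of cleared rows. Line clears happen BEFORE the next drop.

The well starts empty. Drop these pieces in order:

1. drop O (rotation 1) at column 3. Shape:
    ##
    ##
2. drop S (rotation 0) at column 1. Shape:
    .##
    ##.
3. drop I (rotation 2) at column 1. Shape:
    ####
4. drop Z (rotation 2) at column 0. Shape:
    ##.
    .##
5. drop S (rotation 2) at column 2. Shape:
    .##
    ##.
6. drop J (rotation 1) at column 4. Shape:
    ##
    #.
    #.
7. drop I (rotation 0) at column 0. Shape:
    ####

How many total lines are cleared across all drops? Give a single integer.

Answer: 0

Derivation:
Drop 1: O rot1 at col 3 lands with bottom-row=0; cleared 0 line(s) (total 0); column heights now [0 0 0 2 2 0], max=2
Drop 2: S rot0 at col 1 lands with bottom-row=1; cleared 0 line(s) (total 0); column heights now [0 2 3 3 2 0], max=3
Drop 3: I rot2 at col 1 lands with bottom-row=3; cleared 0 line(s) (total 0); column heights now [0 4 4 4 4 0], max=4
Drop 4: Z rot2 at col 0 lands with bottom-row=4; cleared 0 line(s) (total 0); column heights now [6 6 5 4 4 0], max=6
Drop 5: S rot2 at col 2 lands with bottom-row=5; cleared 0 line(s) (total 0); column heights now [6 6 6 7 7 0], max=7
Drop 6: J rot1 at col 4 lands with bottom-row=7; cleared 0 line(s) (total 0); column heights now [6 6 6 7 10 10], max=10
Drop 7: I rot0 at col 0 lands with bottom-row=7; cleared 0 line(s) (total 0); column heights now [8 8 8 8 10 10], max=10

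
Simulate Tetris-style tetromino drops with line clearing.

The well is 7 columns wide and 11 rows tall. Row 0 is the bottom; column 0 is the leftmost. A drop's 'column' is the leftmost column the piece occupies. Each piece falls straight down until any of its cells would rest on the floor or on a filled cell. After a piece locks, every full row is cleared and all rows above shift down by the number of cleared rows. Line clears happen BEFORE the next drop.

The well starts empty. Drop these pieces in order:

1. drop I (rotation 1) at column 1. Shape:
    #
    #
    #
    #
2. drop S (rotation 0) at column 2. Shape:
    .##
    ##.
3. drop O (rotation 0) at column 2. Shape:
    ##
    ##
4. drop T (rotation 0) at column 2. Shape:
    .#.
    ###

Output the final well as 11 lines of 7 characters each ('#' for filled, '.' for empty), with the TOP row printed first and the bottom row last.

Drop 1: I rot1 at col 1 lands with bottom-row=0; cleared 0 line(s) (total 0); column heights now [0 4 0 0 0 0 0], max=4
Drop 2: S rot0 at col 2 lands with bottom-row=0; cleared 0 line(s) (total 0); column heights now [0 4 1 2 2 0 0], max=4
Drop 3: O rot0 at col 2 lands with bottom-row=2; cleared 0 line(s) (total 0); column heights now [0 4 4 4 2 0 0], max=4
Drop 4: T rot0 at col 2 lands with bottom-row=4; cleared 0 line(s) (total 0); column heights now [0 4 5 6 5 0 0], max=6

Answer: .......
.......
.......
.......
.......
...#...
..###..
.###...
.###...
.#.##..
.###...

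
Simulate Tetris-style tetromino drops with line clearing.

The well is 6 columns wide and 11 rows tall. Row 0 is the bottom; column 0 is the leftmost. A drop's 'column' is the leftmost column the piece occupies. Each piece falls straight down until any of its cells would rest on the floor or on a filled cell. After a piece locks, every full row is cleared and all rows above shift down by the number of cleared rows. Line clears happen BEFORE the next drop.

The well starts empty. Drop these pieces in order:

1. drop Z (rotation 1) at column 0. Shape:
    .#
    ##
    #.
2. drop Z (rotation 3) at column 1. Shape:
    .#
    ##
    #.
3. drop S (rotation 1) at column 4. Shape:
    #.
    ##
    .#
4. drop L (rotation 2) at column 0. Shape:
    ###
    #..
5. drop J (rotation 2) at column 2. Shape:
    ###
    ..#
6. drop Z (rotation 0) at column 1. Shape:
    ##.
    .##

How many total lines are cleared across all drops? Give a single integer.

Drop 1: Z rot1 at col 0 lands with bottom-row=0; cleared 0 line(s) (total 0); column heights now [2 3 0 0 0 0], max=3
Drop 2: Z rot3 at col 1 lands with bottom-row=3; cleared 0 line(s) (total 0); column heights now [2 5 6 0 0 0], max=6
Drop 3: S rot1 at col 4 lands with bottom-row=0; cleared 0 line(s) (total 0); column heights now [2 5 6 0 3 2], max=6
Drop 4: L rot2 at col 0 lands with bottom-row=5; cleared 0 line(s) (total 0); column heights now [7 7 7 0 3 2], max=7
Drop 5: J rot2 at col 2 lands with bottom-row=6; cleared 0 line(s) (total 0); column heights now [7 7 8 8 8 2], max=8
Drop 6: Z rot0 at col 1 lands with bottom-row=8; cleared 0 line(s) (total 0); column heights now [7 10 10 9 8 2], max=10

Answer: 0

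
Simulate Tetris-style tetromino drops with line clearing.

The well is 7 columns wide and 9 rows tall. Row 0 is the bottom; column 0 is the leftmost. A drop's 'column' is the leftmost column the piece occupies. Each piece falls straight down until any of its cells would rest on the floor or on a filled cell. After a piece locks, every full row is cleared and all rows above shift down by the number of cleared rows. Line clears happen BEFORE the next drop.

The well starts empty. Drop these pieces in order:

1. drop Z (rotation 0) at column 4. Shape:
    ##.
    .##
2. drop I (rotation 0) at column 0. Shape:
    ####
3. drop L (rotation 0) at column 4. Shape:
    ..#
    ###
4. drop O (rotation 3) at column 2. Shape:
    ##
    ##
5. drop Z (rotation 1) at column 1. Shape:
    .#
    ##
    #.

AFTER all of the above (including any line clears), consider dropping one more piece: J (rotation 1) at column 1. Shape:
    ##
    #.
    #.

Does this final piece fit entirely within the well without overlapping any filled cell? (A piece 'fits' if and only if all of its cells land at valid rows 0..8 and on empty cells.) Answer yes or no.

Drop 1: Z rot0 at col 4 lands with bottom-row=0; cleared 0 line(s) (total 0); column heights now [0 0 0 0 2 2 1], max=2
Drop 2: I rot0 at col 0 lands with bottom-row=0; cleared 0 line(s) (total 0); column heights now [1 1 1 1 2 2 1], max=2
Drop 3: L rot0 at col 4 lands with bottom-row=2; cleared 0 line(s) (total 0); column heights now [1 1 1 1 3 3 4], max=4
Drop 4: O rot3 at col 2 lands with bottom-row=1; cleared 0 line(s) (total 0); column heights now [1 1 3 3 3 3 4], max=4
Drop 5: Z rot1 at col 1 lands with bottom-row=2; cleared 0 line(s) (total 0); column heights now [1 4 5 3 3 3 4], max=5
Test piece J rot1 at col 1 (width 2): heights before test = [1 4 5 3 3 3 4]; fits = True

Answer: yes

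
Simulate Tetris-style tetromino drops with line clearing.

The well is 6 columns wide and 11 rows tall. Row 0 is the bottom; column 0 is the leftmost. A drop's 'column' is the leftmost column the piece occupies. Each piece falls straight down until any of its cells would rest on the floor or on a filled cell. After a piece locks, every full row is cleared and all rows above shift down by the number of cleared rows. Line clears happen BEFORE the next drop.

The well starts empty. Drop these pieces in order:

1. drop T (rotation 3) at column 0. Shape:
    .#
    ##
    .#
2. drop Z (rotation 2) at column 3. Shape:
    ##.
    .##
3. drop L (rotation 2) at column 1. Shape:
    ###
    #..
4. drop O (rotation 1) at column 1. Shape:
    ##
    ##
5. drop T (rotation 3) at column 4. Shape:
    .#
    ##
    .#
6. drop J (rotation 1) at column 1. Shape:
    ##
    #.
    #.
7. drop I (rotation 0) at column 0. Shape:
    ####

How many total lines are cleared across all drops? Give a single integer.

Answer: 0

Derivation:
Drop 1: T rot3 at col 0 lands with bottom-row=0; cleared 0 line(s) (total 0); column heights now [2 3 0 0 0 0], max=3
Drop 2: Z rot2 at col 3 lands with bottom-row=0; cleared 0 line(s) (total 0); column heights now [2 3 0 2 2 1], max=3
Drop 3: L rot2 at col 1 lands with bottom-row=3; cleared 0 line(s) (total 0); column heights now [2 5 5 5 2 1], max=5
Drop 4: O rot1 at col 1 lands with bottom-row=5; cleared 0 line(s) (total 0); column heights now [2 7 7 5 2 1], max=7
Drop 5: T rot3 at col 4 lands with bottom-row=1; cleared 0 line(s) (total 0); column heights now [2 7 7 5 3 4], max=7
Drop 6: J rot1 at col 1 lands with bottom-row=7; cleared 0 line(s) (total 0); column heights now [2 10 10 5 3 4], max=10
Drop 7: I rot0 at col 0 lands with bottom-row=10; cleared 0 line(s) (total 0); column heights now [11 11 11 11 3 4], max=11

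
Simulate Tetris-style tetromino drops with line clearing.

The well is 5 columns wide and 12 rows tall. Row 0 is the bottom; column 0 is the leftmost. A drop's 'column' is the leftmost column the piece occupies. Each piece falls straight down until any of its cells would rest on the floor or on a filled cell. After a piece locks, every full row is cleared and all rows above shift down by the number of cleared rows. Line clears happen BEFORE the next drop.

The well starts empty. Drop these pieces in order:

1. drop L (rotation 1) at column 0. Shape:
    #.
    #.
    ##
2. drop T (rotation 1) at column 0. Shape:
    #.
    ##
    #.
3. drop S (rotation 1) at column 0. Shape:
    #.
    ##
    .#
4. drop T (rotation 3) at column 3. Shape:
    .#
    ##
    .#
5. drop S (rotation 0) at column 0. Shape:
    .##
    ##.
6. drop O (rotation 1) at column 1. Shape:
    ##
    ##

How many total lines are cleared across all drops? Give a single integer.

Answer: 0

Derivation:
Drop 1: L rot1 at col 0 lands with bottom-row=0; cleared 0 line(s) (total 0); column heights now [3 1 0 0 0], max=3
Drop 2: T rot1 at col 0 lands with bottom-row=3; cleared 0 line(s) (total 0); column heights now [6 5 0 0 0], max=6
Drop 3: S rot1 at col 0 lands with bottom-row=5; cleared 0 line(s) (total 0); column heights now [8 7 0 0 0], max=8
Drop 4: T rot3 at col 3 lands with bottom-row=0; cleared 0 line(s) (total 0); column heights now [8 7 0 2 3], max=8
Drop 5: S rot0 at col 0 lands with bottom-row=8; cleared 0 line(s) (total 0); column heights now [9 10 10 2 3], max=10
Drop 6: O rot1 at col 1 lands with bottom-row=10; cleared 0 line(s) (total 0); column heights now [9 12 12 2 3], max=12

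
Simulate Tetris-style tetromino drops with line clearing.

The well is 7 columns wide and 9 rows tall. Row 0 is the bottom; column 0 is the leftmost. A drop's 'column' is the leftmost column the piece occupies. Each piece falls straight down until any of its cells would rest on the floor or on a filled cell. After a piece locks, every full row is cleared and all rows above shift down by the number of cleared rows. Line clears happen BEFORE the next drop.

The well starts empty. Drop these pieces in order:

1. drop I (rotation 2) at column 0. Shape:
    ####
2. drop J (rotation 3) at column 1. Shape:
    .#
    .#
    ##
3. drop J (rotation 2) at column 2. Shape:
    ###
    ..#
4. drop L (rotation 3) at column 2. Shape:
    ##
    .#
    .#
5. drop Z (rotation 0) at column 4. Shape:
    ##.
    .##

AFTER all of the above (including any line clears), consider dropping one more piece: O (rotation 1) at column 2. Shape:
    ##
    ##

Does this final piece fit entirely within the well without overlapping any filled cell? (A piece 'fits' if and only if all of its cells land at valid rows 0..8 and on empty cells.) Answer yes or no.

Drop 1: I rot2 at col 0 lands with bottom-row=0; cleared 0 line(s) (total 0); column heights now [1 1 1 1 0 0 0], max=1
Drop 2: J rot3 at col 1 lands with bottom-row=1; cleared 0 line(s) (total 0); column heights now [1 2 4 1 0 0 0], max=4
Drop 3: J rot2 at col 2 lands with bottom-row=3; cleared 0 line(s) (total 0); column heights now [1 2 5 5 5 0 0], max=5
Drop 4: L rot3 at col 2 lands with bottom-row=5; cleared 0 line(s) (total 0); column heights now [1 2 8 8 5 0 0], max=8
Drop 5: Z rot0 at col 4 lands with bottom-row=4; cleared 0 line(s) (total 0); column heights now [1 2 8 8 6 6 5], max=8
Test piece O rot1 at col 2 (width 2): heights before test = [1 2 8 8 6 6 5]; fits = False

Answer: no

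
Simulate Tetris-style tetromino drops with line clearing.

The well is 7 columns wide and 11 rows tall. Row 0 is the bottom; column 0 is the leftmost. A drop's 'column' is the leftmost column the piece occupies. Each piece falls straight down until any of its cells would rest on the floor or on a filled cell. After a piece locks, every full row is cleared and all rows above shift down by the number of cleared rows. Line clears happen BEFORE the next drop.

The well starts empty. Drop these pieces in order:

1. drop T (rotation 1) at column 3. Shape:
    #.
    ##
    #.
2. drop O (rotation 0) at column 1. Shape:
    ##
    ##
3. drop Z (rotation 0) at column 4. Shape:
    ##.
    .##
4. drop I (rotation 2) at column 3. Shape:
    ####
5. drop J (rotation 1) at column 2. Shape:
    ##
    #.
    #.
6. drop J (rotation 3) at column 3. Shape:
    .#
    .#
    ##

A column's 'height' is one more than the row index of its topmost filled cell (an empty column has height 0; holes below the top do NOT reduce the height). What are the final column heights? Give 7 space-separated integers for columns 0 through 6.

Answer: 0 2 5 6 8 4 4

Derivation:
Drop 1: T rot1 at col 3 lands with bottom-row=0; cleared 0 line(s) (total 0); column heights now [0 0 0 3 2 0 0], max=3
Drop 2: O rot0 at col 1 lands with bottom-row=0; cleared 0 line(s) (total 0); column heights now [0 2 2 3 2 0 0], max=3
Drop 3: Z rot0 at col 4 lands with bottom-row=1; cleared 0 line(s) (total 0); column heights now [0 2 2 3 3 3 2], max=3
Drop 4: I rot2 at col 3 lands with bottom-row=3; cleared 0 line(s) (total 0); column heights now [0 2 2 4 4 4 4], max=4
Drop 5: J rot1 at col 2 lands with bottom-row=2; cleared 0 line(s) (total 0); column heights now [0 2 5 5 4 4 4], max=5
Drop 6: J rot3 at col 3 lands with bottom-row=5; cleared 0 line(s) (total 0); column heights now [0 2 5 6 8 4 4], max=8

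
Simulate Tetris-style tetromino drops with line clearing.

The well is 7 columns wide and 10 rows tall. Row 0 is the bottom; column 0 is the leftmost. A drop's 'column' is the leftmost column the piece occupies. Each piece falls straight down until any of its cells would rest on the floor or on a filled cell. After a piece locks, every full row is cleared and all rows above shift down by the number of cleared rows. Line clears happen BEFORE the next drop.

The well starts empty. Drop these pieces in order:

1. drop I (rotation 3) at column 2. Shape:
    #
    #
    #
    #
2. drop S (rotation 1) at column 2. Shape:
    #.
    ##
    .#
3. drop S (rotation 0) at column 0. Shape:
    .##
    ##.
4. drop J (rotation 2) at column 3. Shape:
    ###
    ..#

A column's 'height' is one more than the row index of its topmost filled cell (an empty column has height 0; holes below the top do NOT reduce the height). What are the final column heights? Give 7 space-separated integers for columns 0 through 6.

Drop 1: I rot3 at col 2 lands with bottom-row=0; cleared 0 line(s) (total 0); column heights now [0 0 4 0 0 0 0], max=4
Drop 2: S rot1 at col 2 lands with bottom-row=3; cleared 0 line(s) (total 0); column heights now [0 0 6 5 0 0 0], max=6
Drop 3: S rot0 at col 0 lands with bottom-row=5; cleared 0 line(s) (total 0); column heights now [6 7 7 5 0 0 0], max=7
Drop 4: J rot2 at col 3 lands with bottom-row=4; cleared 0 line(s) (total 0); column heights now [6 7 7 6 6 6 0], max=7

Answer: 6 7 7 6 6 6 0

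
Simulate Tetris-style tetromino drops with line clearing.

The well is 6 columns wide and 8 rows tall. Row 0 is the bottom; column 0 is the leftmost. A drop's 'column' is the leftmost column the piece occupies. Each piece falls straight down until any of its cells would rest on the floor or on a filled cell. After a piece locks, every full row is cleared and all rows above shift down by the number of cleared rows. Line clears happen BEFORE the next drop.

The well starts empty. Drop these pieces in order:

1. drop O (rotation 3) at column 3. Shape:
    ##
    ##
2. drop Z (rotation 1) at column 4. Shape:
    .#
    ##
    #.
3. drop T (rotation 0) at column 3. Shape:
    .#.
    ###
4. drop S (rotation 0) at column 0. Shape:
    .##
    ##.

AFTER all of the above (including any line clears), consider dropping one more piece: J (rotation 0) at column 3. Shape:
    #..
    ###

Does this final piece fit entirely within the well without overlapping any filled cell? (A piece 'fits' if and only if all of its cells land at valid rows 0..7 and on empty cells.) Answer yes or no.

Answer: no

Derivation:
Drop 1: O rot3 at col 3 lands with bottom-row=0; cleared 0 line(s) (total 0); column heights now [0 0 0 2 2 0], max=2
Drop 2: Z rot1 at col 4 lands with bottom-row=2; cleared 0 line(s) (total 0); column heights now [0 0 0 2 4 5], max=5
Drop 3: T rot0 at col 3 lands with bottom-row=5; cleared 0 line(s) (total 0); column heights now [0 0 0 6 7 6], max=7
Drop 4: S rot0 at col 0 lands with bottom-row=0; cleared 0 line(s) (total 0); column heights now [1 2 2 6 7 6], max=7
Test piece J rot0 at col 3 (width 3): heights before test = [1 2 2 6 7 6]; fits = False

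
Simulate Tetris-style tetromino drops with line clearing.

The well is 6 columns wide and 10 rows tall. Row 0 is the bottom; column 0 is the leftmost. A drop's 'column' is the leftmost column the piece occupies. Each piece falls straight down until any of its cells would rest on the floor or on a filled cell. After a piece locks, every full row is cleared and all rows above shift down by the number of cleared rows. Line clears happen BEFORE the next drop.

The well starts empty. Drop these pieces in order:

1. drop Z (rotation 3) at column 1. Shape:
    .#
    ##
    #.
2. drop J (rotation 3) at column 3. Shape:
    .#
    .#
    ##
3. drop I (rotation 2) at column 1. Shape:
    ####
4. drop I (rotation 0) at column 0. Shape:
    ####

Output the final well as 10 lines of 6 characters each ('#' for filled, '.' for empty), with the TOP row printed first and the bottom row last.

Answer: ......
......
......
......
......
####..
.####.
..#.#.
.##.#.
.#.##.

Derivation:
Drop 1: Z rot3 at col 1 lands with bottom-row=0; cleared 0 line(s) (total 0); column heights now [0 2 3 0 0 0], max=3
Drop 2: J rot3 at col 3 lands with bottom-row=0; cleared 0 line(s) (total 0); column heights now [0 2 3 1 3 0], max=3
Drop 3: I rot2 at col 1 lands with bottom-row=3; cleared 0 line(s) (total 0); column heights now [0 4 4 4 4 0], max=4
Drop 4: I rot0 at col 0 lands with bottom-row=4; cleared 0 line(s) (total 0); column heights now [5 5 5 5 4 0], max=5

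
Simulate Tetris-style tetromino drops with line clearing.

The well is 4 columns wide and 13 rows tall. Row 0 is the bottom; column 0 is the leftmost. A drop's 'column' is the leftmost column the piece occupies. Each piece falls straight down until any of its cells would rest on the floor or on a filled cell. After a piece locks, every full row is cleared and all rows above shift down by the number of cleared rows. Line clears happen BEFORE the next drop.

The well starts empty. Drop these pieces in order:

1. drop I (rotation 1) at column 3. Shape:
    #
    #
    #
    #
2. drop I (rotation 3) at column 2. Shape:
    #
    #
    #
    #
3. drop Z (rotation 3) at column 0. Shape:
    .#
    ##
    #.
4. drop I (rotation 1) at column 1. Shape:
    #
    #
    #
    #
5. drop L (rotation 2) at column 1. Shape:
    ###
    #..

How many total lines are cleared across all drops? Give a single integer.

Answer: 1

Derivation:
Drop 1: I rot1 at col 3 lands with bottom-row=0; cleared 0 line(s) (total 0); column heights now [0 0 0 4], max=4
Drop 2: I rot3 at col 2 lands with bottom-row=0; cleared 0 line(s) (total 0); column heights now [0 0 4 4], max=4
Drop 3: Z rot3 at col 0 lands with bottom-row=0; cleared 1 line(s) (total 1); column heights now [1 2 3 3], max=3
Drop 4: I rot1 at col 1 lands with bottom-row=2; cleared 0 line(s) (total 1); column heights now [1 6 3 3], max=6
Drop 5: L rot2 at col 1 lands with bottom-row=6; cleared 0 line(s) (total 1); column heights now [1 8 8 8], max=8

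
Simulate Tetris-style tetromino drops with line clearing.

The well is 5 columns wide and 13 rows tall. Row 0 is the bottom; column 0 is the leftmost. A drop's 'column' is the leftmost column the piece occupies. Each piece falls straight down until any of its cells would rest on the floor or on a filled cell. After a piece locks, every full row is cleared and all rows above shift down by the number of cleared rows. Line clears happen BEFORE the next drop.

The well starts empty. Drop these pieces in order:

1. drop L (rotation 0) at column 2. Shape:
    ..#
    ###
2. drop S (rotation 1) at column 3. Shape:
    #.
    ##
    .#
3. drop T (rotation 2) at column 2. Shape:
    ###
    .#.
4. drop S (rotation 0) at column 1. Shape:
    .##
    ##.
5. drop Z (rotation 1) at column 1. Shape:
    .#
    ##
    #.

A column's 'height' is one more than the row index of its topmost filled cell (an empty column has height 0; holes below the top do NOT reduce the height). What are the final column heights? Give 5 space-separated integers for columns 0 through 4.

Drop 1: L rot0 at col 2 lands with bottom-row=0; cleared 0 line(s) (total 0); column heights now [0 0 1 1 2], max=2
Drop 2: S rot1 at col 3 lands with bottom-row=2; cleared 0 line(s) (total 0); column heights now [0 0 1 5 4], max=5
Drop 3: T rot2 at col 2 lands with bottom-row=5; cleared 0 line(s) (total 0); column heights now [0 0 7 7 7], max=7
Drop 4: S rot0 at col 1 lands with bottom-row=7; cleared 0 line(s) (total 0); column heights now [0 8 9 9 7], max=9
Drop 5: Z rot1 at col 1 lands with bottom-row=8; cleared 0 line(s) (total 0); column heights now [0 10 11 9 7], max=11

Answer: 0 10 11 9 7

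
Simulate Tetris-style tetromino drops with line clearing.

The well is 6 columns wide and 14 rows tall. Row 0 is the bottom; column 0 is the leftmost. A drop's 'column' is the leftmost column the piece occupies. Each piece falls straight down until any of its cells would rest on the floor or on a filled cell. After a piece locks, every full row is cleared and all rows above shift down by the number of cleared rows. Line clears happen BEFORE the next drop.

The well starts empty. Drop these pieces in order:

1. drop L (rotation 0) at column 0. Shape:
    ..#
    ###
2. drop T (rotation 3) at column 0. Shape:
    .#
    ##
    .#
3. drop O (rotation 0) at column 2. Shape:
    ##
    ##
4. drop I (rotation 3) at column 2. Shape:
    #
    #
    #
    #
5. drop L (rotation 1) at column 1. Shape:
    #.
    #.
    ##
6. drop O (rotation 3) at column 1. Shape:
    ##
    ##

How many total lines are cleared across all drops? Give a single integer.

Answer: 0

Derivation:
Drop 1: L rot0 at col 0 lands with bottom-row=0; cleared 0 line(s) (total 0); column heights now [1 1 2 0 0 0], max=2
Drop 2: T rot3 at col 0 lands with bottom-row=1; cleared 0 line(s) (total 0); column heights now [3 4 2 0 0 0], max=4
Drop 3: O rot0 at col 2 lands with bottom-row=2; cleared 0 line(s) (total 0); column heights now [3 4 4 4 0 0], max=4
Drop 4: I rot3 at col 2 lands with bottom-row=4; cleared 0 line(s) (total 0); column heights now [3 4 8 4 0 0], max=8
Drop 5: L rot1 at col 1 lands with bottom-row=8; cleared 0 line(s) (total 0); column heights now [3 11 9 4 0 0], max=11
Drop 6: O rot3 at col 1 lands with bottom-row=11; cleared 0 line(s) (total 0); column heights now [3 13 13 4 0 0], max=13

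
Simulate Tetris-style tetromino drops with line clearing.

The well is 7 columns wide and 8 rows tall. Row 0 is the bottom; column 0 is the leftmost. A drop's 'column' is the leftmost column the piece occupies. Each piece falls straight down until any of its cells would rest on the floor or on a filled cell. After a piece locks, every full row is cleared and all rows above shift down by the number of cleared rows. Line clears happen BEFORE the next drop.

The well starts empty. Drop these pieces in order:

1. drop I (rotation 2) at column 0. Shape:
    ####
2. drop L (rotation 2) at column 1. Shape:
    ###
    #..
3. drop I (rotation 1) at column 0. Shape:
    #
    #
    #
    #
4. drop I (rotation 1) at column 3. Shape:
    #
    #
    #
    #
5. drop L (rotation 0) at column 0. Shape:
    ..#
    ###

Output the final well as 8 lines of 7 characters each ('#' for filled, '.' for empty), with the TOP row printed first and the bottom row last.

Answer: .......
..##...
####...
#..#...
#..#...
####...
##.....
####...

Derivation:
Drop 1: I rot2 at col 0 lands with bottom-row=0; cleared 0 line(s) (total 0); column heights now [1 1 1 1 0 0 0], max=1
Drop 2: L rot2 at col 1 lands with bottom-row=1; cleared 0 line(s) (total 0); column heights now [1 3 3 3 0 0 0], max=3
Drop 3: I rot1 at col 0 lands with bottom-row=1; cleared 0 line(s) (total 0); column heights now [5 3 3 3 0 0 0], max=5
Drop 4: I rot1 at col 3 lands with bottom-row=3; cleared 0 line(s) (total 0); column heights now [5 3 3 7 0 0 0], max=7
Drop 5: L rot0 at col 0 lands with bottom-row=5; cleared 0 line(s) (total 0); column heights now [6 6 7 7 0 0 0], max=7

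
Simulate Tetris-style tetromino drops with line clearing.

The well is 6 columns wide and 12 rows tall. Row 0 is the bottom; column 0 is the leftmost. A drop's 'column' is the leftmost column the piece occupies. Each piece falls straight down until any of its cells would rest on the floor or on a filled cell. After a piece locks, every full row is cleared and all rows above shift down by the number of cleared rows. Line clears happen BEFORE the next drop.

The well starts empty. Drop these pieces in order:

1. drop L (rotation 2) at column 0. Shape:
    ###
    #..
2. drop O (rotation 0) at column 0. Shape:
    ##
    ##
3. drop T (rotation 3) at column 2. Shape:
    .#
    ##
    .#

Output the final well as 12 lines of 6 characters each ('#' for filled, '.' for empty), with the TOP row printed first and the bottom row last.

Answer: ......
......
......
......
......
......
......
......
##.#..
####..
####..
#.....

Derivation:
Drop 1: L rot2 at col 0 lands with bottom-row=0; cleared 0 line(s) (total 0); column heights now [2 2 2 0 0 0], max=2
Drop 2: O rot0 at col 0 lands with bottom-row=2; cleared 0 line(s) (total 0); column heights now [4 4 2 0 0 0], max=4
Drop 3: T rot3 at col 2 lands with bottom-row=1; cleared 0 line(s) (total 0); column heights now [4 4 3 4 0 0], max=4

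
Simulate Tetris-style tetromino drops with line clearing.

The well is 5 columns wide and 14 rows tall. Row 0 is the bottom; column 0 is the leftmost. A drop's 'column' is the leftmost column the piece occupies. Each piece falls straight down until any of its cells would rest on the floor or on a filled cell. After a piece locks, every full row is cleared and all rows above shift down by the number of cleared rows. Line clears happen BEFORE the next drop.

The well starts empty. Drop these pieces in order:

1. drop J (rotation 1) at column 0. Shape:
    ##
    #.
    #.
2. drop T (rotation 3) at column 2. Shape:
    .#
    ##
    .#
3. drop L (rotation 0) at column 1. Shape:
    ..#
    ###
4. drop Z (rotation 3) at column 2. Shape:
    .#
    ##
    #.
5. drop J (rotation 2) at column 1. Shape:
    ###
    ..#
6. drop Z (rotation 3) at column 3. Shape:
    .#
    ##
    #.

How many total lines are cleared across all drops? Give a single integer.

Drop 1: J rot1 at col 0 lands with bottom-row=0; cleared 0 line(s) (total 0); column heights now [3 3 0 0 0], max=3
Drop 2: T rot3 at col 2 lands with bottom-row=0; cleared 0 line(s) (total 0); column heights now [3 3 2 3 0], max=3
Drop 3: L rot0 at col 1 lands with bottom-row=3; cleared 0 line(s) (total 0); column heights now [3 4 4 5 0], max=5
Drop 4: Z rot3 at col 2 lands with bottom-row=4; cleared 0 line(s) (total 0); column heights now [3 4 6 7 0], max=7
Drop 5: J rot2 at col 1 lands with bottom-row=7; cleared 0 line(s) (total 0); column heights now [3 9 9 9 0], max=9
Drop 6: Z rot3 at col 3 lands with bottom-row=9; cleared 0 line(s) (total 0); column heights now [3 9 9 11 12], max=12

Answer: 0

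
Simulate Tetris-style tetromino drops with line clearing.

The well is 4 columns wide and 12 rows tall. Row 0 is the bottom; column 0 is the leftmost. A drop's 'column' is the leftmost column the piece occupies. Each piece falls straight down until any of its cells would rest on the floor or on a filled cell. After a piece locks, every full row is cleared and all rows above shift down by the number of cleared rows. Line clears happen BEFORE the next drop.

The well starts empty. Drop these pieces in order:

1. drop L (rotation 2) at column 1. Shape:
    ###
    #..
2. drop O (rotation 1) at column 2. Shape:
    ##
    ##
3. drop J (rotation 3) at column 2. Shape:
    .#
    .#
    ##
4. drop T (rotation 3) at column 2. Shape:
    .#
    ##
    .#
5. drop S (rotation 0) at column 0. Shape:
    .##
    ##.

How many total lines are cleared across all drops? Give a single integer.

Answer: 1

Derivation:
Drop 1: L rot2 at col 1 lands with bottom-row=0; cleared 0 line(s) (total 0); column heights now [0 2 2 2], max=2
Drop 2: O rot1 at col 2 lands with bottom-row=2; cleared 0 line(s) (total 0); column heights now [0 2 4 4], max=4
Drop 3: J rot3 at col 2 lands with bottom-row=4; cleared 0 line(s) (total 0); column heights now [0 2 5 7], max=7
Drop 4: T rot3 at col 2 lands with bottom-row=7; cleared 0 line(s) (total 0); column heights now [0 2 9 10], max=10
Drop 5: S rot0 at col 0 lands with bottom-row=8; cleared 1 line(s) (total 1); column heights now [0 9 9 9], max=9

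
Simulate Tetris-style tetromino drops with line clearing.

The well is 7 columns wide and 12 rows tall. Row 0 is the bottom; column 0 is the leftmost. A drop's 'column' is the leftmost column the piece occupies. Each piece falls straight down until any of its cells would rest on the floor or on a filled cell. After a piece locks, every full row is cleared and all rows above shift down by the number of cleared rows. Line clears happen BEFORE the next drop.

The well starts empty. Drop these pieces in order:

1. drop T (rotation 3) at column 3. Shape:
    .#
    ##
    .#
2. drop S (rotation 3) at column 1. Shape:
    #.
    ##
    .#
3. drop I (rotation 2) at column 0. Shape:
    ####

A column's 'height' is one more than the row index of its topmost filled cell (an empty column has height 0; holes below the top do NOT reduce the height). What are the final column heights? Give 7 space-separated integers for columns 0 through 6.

Drop 1: T rot3 at col 3 lands with bottom-row=0; cleared 0 line(s) (total 0); column heights now [0 0 0 2 3 0 0], max=3
Drop 2: S rot3 at col 1 lands with bottom-row=0; cleared 0 line(s) (total 0); column heights now [0 3 2 2 3 0 0], max=3
Drop 3: I rot2 at col 0 lands with bottom-row=3; cleared 0 line(s) (total 0); column heights now [4 4 4 4 3 0 0], max=4

Answer: 4 4 4 4 3 0 0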